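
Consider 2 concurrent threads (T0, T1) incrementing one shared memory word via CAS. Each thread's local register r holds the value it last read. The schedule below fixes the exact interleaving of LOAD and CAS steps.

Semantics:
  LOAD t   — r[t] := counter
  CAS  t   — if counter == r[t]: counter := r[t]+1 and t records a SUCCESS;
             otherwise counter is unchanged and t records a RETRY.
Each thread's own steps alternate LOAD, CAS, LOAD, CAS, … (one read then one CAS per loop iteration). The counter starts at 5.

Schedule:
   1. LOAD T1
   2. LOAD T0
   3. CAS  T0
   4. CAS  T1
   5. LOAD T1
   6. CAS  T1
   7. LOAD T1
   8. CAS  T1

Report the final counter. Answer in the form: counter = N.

[1] T1.load  rd  (counter 5, T1.r 5)
[2] T0.load  rd  (counter 5, T0.r 5)
[3] T0.cas  hit  (counter 6, T0.r 5)
[4] T1.cas  miss  (counter 6, T1.r 5)
[5] T1.load  rd  (counter 6, T1.r 6)
[6] T1.cas  hit  (counter 7, T1.r 6)
[7] T1.load  rd  (counter 7, T1.r 7)
[8] T1.cas  hit  (counter 8, T1.r 7)

counter = 8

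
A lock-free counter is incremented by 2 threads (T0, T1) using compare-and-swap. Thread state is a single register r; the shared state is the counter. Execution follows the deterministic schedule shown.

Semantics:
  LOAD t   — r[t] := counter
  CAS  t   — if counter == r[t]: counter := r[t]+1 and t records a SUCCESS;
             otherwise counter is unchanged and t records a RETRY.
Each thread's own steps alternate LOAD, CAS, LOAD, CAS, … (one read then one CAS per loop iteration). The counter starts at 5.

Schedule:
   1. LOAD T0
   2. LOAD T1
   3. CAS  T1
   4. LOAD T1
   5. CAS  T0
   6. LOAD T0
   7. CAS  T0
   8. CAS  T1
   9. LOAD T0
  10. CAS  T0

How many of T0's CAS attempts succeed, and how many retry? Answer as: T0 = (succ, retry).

1. LOAD T0 → mem=5 r[T0]=5 [LOAD]
2. LOAD T1 → mem=5 r[T1]=5 [LOAD]
3. CAS T1 → mem=6 r[T1]=5 [OK]
4. LOAD T1 → mem=6 r[T1]=6 [LOAD]
5. CAS T0 → mem=6 r[T0]=5 [RETRY]
6. LOAD T0 → mem=6 r[T0]=6 [LOAD]
7. CAS T0 → mem=7 r[T0]=6 [OK]
8. CAS T1 → mem=7 r[T1]=6 [RETRY]
9. LOAD T0 → mem=7 r[T0]=7 [LOAD]
10. CAS T0 → mem=8 r[T0]=7 [OK]

T0 = (2, 1)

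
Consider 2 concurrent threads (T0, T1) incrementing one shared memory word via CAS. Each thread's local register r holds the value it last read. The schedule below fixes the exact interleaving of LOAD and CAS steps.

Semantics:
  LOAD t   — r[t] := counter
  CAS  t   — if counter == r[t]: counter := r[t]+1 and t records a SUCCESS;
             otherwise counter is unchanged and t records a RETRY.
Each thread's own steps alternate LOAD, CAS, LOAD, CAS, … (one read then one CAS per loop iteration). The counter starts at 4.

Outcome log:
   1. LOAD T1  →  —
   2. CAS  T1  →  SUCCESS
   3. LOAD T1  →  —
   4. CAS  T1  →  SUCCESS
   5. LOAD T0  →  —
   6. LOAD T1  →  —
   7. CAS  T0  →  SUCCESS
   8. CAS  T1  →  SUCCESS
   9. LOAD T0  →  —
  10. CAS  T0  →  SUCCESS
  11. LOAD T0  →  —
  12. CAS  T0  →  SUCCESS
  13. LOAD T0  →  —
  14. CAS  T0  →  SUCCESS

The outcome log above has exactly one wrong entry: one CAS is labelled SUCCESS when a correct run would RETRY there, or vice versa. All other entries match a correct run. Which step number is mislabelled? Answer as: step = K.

Reference trace:
   1) LOAD T1:  M=4  r_T1=4
   2) CAS  T1:  M=5  r_T1=4 ✓
   3) LOAD T1:  M=5  r_T1=5
   4) CAS  T1:  M=6  r_T1=5 ✓
   5) LOAD T0:  M=6  r_T0=6
   6) LOAD T1:  M=6  r_T1=6
   7) CAS  T0:  M=7  r_T0=6 ✓
   8) CAS  T1:  M=7  r_T1=6 ✗
   9) LOAD T0:  M=7  r_T0=7
  10) CAS  T0:  M=8  r_T0=7 ✓
  11) LOAD T0:  M=8  r_T0=8
  12) CAS  T0:  M=9  r_T0=8 ✓
  13) LOAD T0:  M=9  r_T0=9
  14) CAS  T0:  M=10  r_T0=9 ✓
Mismatch at 8.

step = 8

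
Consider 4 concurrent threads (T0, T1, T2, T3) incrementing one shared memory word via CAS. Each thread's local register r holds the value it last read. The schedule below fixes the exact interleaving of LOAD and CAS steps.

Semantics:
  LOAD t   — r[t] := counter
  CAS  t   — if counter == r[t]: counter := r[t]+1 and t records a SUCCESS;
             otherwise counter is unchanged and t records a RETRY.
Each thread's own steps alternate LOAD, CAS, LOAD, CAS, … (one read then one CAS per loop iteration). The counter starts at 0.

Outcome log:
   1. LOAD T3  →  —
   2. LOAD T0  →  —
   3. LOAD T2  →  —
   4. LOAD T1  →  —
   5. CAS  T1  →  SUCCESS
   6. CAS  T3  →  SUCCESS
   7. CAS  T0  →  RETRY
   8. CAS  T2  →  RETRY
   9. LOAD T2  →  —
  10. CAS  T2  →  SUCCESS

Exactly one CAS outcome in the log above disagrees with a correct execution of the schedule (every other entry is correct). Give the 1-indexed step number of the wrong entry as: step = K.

Reference trace:
T3 LOAD — after: cnt=0, r=0 — load
T0 LOAD — after: cnt=0, r=0 — load
T2 LOAD — after: cnt=0, r=0 — load
T1 LOAD — after: cnt=0, r=0 — load
T1 CAS — after: cnt=1, r=0 — ok
T3 CAS — after: cnt=1, r=0 — retry
T0 CAS — after: cnt=1, r=0 — retry
T2 CAS — after: cnt=1, r=0 — retry
T2 LOAD — after: cnt=1, r=1 — load
T2 CAS — after: cnt=2, r=1 — ok
Log disagrees first at step 6.

step = 6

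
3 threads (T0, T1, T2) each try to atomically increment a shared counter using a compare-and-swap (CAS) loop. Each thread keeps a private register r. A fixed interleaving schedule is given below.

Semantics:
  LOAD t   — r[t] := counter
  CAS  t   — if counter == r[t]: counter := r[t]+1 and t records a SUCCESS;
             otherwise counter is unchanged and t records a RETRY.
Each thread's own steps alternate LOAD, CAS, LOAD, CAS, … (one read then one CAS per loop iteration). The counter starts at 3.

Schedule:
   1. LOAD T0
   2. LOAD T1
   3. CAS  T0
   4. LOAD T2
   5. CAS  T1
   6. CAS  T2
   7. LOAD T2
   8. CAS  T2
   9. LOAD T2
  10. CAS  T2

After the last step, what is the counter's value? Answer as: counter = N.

counter = 7

T0 LOAD — after: cnt=3, r=3 — load
T1 LOAD — after: cnt=3, r=3 — load
T0 CAS — after: cnt=4, r=3 — ok
T2 LOAD — after: cnt=4, r=4 — load
T1 CAS — after: cnt=4, r=3 — retry
T2 CAS — after: cnt=5, r=4 — ok
T2 LOAD — after: cnt=5, r=5 — load
T2 CAS — after: cnt=6, r=5 — ok
T2 LOAD — after: cnt=6, r=6 — load
T2 CAS — after: cnt=7, r=6 — ok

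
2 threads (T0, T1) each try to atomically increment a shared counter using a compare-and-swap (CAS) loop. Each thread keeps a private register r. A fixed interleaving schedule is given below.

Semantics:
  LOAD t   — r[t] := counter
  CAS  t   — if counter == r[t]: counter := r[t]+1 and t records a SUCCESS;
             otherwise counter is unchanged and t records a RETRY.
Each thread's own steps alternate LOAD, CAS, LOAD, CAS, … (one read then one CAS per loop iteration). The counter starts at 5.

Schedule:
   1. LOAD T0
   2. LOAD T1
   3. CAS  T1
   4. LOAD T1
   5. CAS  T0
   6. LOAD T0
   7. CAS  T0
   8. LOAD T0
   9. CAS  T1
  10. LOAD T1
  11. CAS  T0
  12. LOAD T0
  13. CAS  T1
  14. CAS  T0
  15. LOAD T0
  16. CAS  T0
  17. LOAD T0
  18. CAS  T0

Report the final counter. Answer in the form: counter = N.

counter = 11

[1] T0.load  rd  (counter 5, T0.r 5)
[2] T1.load  rd  (counter 5, T1.r 5)
[3] T1.cas  hit  (counter 6, T1.r 5)
[4] T1.load  rd  (counter 6, T1.r 6)
[5] T0.cas  miss  (counter 6, T0.r 5)
[6] T0.load  rd  (counter 6, T0.r 6)
[7] T0.cas  hit  (counter 7, T0.r 6)
[8] T0.load  rd  (counter 7, T0.r 7)
[9] T1.cas  miss  (counter 7, T1.r 6)
[10] T1.load  rd  (counter 7, T1.r 7)
[11] T0.cas  hit  (counter 8, T0.r 7)
[12] T0.load  rd  (counter 8, T0.r 8)
[13] T1.cas  miss  (counter 8, T1.r 7)
[14] T0.cas  hit  (counter 9, T0.r 8)
[15] T0.load  rd  (counter 9, T0.r 9)
[16] T0.cas  hit  (counter 10, T0.r 9)
[17] T0.load  rd  (counter 10, T0.r 10)
[18] T0.cas  hit  (counter 11, T0.r 10)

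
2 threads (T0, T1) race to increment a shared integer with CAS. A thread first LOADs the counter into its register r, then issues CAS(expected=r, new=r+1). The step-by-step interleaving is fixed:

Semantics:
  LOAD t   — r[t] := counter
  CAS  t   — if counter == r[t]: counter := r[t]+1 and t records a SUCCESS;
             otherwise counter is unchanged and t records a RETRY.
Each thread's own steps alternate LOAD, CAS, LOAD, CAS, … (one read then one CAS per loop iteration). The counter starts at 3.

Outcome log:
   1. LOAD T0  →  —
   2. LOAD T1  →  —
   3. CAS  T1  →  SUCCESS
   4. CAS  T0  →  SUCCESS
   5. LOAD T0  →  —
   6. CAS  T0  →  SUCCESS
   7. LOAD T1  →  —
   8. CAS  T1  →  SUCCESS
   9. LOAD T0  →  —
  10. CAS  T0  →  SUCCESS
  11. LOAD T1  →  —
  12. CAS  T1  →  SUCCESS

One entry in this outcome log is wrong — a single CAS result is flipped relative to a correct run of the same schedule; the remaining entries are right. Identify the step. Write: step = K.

step = 4

Reference trace:
   1) LOAD T0:  M=3  r_T0=3
   2) LOAD T1:  M=3  r_T1=3
   3) CAS  T1:  M=4  r_T1=3 ✓
   4) CAS  T0:  M=4  r_T0=3 ✗
   5) LOAD T0:  M=4  r_T0=4
   6) CAS  T0:  M=5  r_T0=4 ✓
   7) LOAD T1:  M=5  r_T1=5
   8) CAS  T1:  M=6  r_T1=5 ✓
   9) LOAD T0:  M=6  r_T0=6
  10) CAS  T0:  M=7  r_T0=6 ✓
  11) LOAD T1:  M=7  r_T1=7
  12) CAS  T1:  M=8  r_T1=7 ✓
Flip is step 4.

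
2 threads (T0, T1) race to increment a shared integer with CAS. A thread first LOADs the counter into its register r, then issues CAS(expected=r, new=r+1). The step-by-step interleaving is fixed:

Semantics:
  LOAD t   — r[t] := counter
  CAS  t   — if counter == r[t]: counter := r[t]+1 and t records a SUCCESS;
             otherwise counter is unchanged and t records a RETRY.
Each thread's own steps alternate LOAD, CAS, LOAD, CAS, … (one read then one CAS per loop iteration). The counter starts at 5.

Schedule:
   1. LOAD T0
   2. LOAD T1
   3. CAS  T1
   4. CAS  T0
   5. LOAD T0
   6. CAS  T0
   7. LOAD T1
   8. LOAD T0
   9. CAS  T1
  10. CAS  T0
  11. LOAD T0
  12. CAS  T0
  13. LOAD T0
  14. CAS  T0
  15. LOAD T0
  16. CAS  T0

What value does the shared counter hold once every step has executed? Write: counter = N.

counter = 11

[1] T0.load  rd  (counter 5, T0.r 5)
[2] T1.load  rd  (counter 5, T1.r 5)
[3] T1.cas  hit  (counter 6, T1.r 5)
[4] T0.cas  miss  (counter 6, T0.r 5)
[5] T0.load  rd  (counter 6, T0.r 6)
[6] T0.cas  hit  (counter 7, T0.r 6)
[7] T1.load  rd  (counter 7, T1.r 7)
[8] T0.load  rd  (counter 7, T0.r 7)
[9] T1.cas  hit  (counter 8, T1.r 7)
[10] T0.cas  miss  (counter 8, T0.r 7)
[11] T0.load  rd  (counter 8, T0.r 8)
[12] T0.cas  hit  (counter 9, T0.r 8)
[13] T0.load  rd  (counter 9, T0.r 9)
[14] T0.cas  hit  (counter 10, T0.r 9)
[15] T0.load  rd  (counter 10, T0.r 10)
[16] T0.cas  hit  (counter 11, T0.r 10)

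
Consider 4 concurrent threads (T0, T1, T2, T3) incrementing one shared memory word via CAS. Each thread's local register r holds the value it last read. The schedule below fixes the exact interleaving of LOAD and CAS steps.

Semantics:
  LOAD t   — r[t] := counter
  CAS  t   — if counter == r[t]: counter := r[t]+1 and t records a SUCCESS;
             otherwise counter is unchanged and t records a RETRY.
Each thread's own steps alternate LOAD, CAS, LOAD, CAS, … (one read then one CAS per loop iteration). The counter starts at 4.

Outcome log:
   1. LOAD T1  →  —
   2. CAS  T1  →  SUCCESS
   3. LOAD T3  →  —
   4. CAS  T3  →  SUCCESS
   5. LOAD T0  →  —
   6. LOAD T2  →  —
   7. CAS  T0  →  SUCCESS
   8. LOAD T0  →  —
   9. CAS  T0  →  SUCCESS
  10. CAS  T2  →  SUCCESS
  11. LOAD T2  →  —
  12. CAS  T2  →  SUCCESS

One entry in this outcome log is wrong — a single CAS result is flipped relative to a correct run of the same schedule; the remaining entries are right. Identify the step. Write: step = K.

step = 10

Correct run:
T1 LOAD — after: cnt=4, r=4 — load
T1 CAS — after: cnt=5, r=4 — ok
T3 LOAD — after: cnt=5, r=5 — load
T3 CAS — after: cnt=6, r=5 — ok
T0 LOAD — after: cnt=6, r=6 — load
T2 LOAD — after: cnt=6, r=6 — load
T0 CAS — after: cnt=7, r=6 — ok
T0 LOAD — after: cnt=7, r=7 — load
T0 CAS — after: cnt=8, r=7 — ok
T2 CAS — after: cnt=8, r=6 — retry
T2 LOAD — after: cnt=8, r=8 — load
T2 CAS — after: cnt=9, r=8 — ok
Log disagrees first at step 10.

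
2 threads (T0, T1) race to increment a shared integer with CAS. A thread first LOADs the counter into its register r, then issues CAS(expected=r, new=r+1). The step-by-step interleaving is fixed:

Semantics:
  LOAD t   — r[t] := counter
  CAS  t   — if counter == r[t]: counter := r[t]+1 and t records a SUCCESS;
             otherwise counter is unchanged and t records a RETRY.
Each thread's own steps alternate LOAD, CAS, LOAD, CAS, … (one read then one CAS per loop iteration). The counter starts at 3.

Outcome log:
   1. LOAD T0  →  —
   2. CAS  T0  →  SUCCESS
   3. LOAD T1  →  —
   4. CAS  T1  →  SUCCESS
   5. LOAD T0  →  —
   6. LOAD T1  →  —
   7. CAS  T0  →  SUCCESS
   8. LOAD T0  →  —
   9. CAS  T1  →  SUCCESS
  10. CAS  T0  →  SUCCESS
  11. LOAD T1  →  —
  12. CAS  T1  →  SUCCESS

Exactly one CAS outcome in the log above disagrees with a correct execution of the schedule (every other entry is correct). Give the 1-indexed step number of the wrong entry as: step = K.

Correct run:
T0 LOAD — after: cnt=3, r=3 — load
T0 CAS — after: cnt=4, r=3 — ok
T1 LOAD — after: cnt=4, r=4 — load
T1 CAS — after: cnt=5, r=4 — ok
T0 LOAD — after: cnt=5, r=5 — load
T1 LOAD — after: cnt=5, r=5 — load
T0 CAS — after: cnt=6, r=5 — ok
T0 LOAD — after: cnt=6, r=6 — load
T1 CAS — after: cnt=6, r=5 — retry
T0 CAS — after: cnt=7, r=6 — ok
T1 LOAD — after: cnt=7, r=7 — load
T1 CAS — after: cnt=8, r=7 — ok
Log disagrees first at step 9.

step = 9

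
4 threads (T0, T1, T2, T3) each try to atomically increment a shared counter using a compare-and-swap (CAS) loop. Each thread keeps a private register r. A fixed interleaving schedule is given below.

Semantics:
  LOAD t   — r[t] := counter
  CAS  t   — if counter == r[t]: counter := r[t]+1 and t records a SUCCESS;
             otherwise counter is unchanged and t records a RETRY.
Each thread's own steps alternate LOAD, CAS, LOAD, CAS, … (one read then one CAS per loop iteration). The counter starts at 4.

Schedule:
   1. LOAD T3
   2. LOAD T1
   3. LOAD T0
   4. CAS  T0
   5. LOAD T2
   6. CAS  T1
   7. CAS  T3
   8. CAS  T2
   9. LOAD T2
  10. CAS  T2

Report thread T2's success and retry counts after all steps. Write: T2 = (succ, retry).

T3 LOAD — after: cnt=4, r=4 — load
T1 LOAD — after: cnt=4, r=4 — load
T0 LOAD — after: cnt=4, r=4 — load
T0 CAS — after: cnt=5, r=4 — ok
T2 LOAD — after: cnt=5, r=5 — load
T1 CAS — after: cnt=5, r=4 — retry
T3 CAS — after: cnt=5, r=4 — retry
T2 CAS — after: cnt=6, r=5 — ok
T2 LOAD — after: cnt=6, r=6 — load
T2 CAS — after: cnt=7, r=6 — ok

T2 = (2, 0)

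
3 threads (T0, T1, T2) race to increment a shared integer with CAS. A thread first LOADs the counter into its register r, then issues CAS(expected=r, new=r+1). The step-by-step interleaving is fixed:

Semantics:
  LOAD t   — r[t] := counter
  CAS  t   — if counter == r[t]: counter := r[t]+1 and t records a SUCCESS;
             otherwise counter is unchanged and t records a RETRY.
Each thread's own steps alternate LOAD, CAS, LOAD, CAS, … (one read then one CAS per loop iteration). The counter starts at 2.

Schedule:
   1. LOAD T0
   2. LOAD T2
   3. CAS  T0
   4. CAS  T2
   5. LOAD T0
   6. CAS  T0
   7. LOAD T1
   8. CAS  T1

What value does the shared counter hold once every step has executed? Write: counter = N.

step 1: T0 LOAD ⇒ load; ctr=2 reg=2
step 2: T2 LOAD ⇒ load; ctr=2 reg=2
step 3: T0 CAS ⇒ ok; ctr=3 reg=2
step 4: T2 CAS ⇒ retry; ctr=3 reg=2
step 5: T0 LOAD ⇒ load; ctr=3 reg=3
step 6: T0 CAS ⇒ ok; ctr=4 reg=3
step 7: T1 LOAD ⇒ load; ctr=4 reg=4
step 8: T1 CAS ⇒ ok; ctr=5 reg=4

counter = 5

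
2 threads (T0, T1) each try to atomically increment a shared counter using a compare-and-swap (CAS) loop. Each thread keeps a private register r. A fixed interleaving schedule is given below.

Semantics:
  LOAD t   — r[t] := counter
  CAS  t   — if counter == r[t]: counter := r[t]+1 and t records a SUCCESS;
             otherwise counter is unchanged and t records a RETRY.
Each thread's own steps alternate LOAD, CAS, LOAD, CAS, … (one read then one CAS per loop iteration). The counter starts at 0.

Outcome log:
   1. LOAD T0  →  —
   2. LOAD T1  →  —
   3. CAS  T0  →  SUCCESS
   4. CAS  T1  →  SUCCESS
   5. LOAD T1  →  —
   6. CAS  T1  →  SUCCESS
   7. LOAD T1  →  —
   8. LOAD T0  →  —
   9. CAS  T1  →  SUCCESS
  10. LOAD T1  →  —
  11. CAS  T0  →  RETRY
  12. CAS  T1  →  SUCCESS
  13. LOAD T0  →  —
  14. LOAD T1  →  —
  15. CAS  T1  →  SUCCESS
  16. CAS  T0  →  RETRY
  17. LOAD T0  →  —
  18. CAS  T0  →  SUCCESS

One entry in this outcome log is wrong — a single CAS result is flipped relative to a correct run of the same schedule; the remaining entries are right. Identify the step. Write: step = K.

step = 4

Reference trace:
1. LOAD T0 → mem=0 r[T0]=0 [LOAD]
2. LOAD T1 → mem=0 r[T1]=0 [LOAD]
3. CAS T0 → mem=1 r[T0]=0 [OK]
4. CAS T1 → mem=1 r[T1]=0 [RETRY]
5. LOAD T1 → mem=1 r[T1]=1 [LOAD]
6. CAS T1 → mem=2 r[T1]=1 [OK]
7. LOAD T1 → mem=2 r[T1]=2 [LOAD]
8. LOAD T0 → mem=2 r[T0]=2 [LOAD]
9. CAS T1 → mem=3 r[T1]=2 [OK]
10. LOAD T1 → mem=3 r[T1]=3 [LOAD]
11. CAS T0 → mem=3 r[T0]=2 [RETRY]
12. CAS T1 → mem=4 r[T1]=3 [OK]
13. LOAD T0 → mem=4 r[T0]=4 [LOAD]
14. LOAD T1 → mem=4 r[T1]=4 [LOAD]
15. CAS T1 → mem=5 r[T1]=4 [OK]
16. CAS T0 → mem=5 r[T0]=4 [RETRY]
17. LOAD T0 → mem=5 r[T0]=5 [LOAD]
18. CAS T0 → mem=6 r[T0]=5 [OK]
Mismatch at 4.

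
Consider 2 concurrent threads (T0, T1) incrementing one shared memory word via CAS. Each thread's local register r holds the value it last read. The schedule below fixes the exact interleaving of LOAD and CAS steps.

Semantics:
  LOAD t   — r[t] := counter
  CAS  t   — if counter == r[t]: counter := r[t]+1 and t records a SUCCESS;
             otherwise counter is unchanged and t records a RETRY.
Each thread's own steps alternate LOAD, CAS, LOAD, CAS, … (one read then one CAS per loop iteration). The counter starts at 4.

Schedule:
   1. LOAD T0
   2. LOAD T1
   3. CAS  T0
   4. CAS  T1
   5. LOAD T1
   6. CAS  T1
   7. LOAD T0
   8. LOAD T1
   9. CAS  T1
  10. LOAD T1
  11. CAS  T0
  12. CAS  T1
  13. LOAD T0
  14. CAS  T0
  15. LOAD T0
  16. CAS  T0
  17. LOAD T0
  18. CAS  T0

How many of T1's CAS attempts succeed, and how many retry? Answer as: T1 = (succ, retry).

   1) LOAD T0:  M=4  r_T0=4
   2) LOAD T1:  M=4  r_T1=4
   3) CAS  T0:  M=5  r_T0=4 ✓
   4) CAS  T1:  M=5  r_T1=4 ✗
   5) LOAD T1:  M=5  r_T1=5
   6) CAS  T1:  M=6  r_T1=5 ✓
   7) LOAD T0:  M=6  r_T0=6
   8) LOAD T1:  M=6  r_T1=6
   9) CAS  T1:  M=7  r_T1=6 ✓
  10) LOAD T1:  M=7  r_T1=7
  11) CAS  T0:  M=7  r_T0=6 ✗
  12) CAS  T1:  M=8  r_T1=7 ✓
  13) LOAD T0:  M=8  r_T0=8
  14) CAS  T0:  M=9  r_T0=8 ✓
  15) LOAD T0:  M=9  r_T0=9
  16) CAS  T0:  M=10  r_T0=9 ✓
  17) LOAD T0:  M=10  r_T0=10
  18) CAS  T0:  M=11  r_T0=10 ✓

T1 = (3, 1)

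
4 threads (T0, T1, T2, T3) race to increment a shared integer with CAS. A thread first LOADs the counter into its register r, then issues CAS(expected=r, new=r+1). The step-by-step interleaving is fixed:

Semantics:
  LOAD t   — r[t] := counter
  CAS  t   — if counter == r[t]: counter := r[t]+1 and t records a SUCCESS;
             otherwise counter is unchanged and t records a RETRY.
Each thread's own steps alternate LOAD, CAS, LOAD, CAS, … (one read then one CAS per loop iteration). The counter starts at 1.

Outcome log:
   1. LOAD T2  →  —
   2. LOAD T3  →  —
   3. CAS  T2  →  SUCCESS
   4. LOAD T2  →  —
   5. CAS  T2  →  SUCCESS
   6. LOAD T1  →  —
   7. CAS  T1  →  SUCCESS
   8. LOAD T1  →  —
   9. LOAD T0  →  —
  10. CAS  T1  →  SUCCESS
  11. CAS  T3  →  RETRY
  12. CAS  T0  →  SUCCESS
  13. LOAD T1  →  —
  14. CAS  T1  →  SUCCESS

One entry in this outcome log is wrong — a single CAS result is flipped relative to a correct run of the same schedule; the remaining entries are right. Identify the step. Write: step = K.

Correct run:
[1] T2.load  rd  (counter 1, T2.r 1)
[2] T3.load  rd  (counter 1, T3.r 1)
[3] T2.cas  hit  (counter 2, T2.r 1)
[4] T2.load  rd  (counter 2, T2.r 2)
[5] T2.cas  hit  (counter 3, T2.r 2)
[6] T1.load  rd  (counter 3, T1.r 3)
[7] T1.cas  hit  (counter 4, T1.r 3)
[8] T1.load  rd  (counter 4, T1.r 4)
[9] T0.load  rd  (counter 4, T0.r 4)
[10] T1.cas  hit  (counter 5, T1.r 4)
[11] T3.cas  miss  (counter 5, T3.r 1)
[12] T0.cas  miss  (counter 5, T0.r 4)
[13] T1.load  rd  (counter 5, T1.r 5)
[14] T1.cas  hit  (counter 6, T1.r 5)
Log disagrees first at step 12.

step = 12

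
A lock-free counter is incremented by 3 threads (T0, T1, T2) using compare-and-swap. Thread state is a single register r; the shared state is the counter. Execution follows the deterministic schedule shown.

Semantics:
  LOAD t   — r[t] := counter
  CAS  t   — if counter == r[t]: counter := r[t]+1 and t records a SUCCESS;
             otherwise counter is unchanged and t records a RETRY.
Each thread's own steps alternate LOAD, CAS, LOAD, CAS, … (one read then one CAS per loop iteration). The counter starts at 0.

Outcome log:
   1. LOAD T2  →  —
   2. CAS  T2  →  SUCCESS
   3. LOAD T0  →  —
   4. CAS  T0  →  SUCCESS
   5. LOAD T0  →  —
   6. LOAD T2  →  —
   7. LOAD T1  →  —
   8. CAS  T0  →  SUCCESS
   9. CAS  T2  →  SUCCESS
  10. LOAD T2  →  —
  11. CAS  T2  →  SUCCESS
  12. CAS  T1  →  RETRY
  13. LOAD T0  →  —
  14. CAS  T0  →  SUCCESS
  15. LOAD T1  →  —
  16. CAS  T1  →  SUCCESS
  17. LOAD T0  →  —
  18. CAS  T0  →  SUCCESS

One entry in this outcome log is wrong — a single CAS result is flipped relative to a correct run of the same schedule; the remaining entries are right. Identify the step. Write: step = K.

Correct run:
1. LOAD T2 → mem=0 r[T2]=0 [LOAD]
2. CAS T2 → mem=1 r[T2]=0 [OK]
3. LOAD T0 → mem=1 r[T0]=1 [LOAD]
4. CAS T0 → mem=2 r[T0]=1 [OK]
5. LOAD T0 → mem=2 r[T0]=2 [LOAD]
6. LOAD T2 → mem=2 r[T2]=2 [LOAD]
7. LOAD T1 → mem=2 r[T1]=2 [LOAD]
8. CAS T0 → mem=3 r[T0]=2 [OK]
9. CAS T2 → mem=3 r[T2]=2 [RETRY]
10. LOAD T2 → mem=3 r[T2]=3 [LOAD]
11. CAS T2 → mem=4 r[T2]=3 [OK]
12. CAS T1 → mem=4 r[T1]=2 [RETRY]
13. LOAD T0 → mem=4 r[T0]=4 [LOAD]
14. CAS T0 → mem=5 r[T0]=4 [OK]
15. LOAD T1 → mem=5 r[T1]=5 [LOAD]
16. CAS T1 → mem=6 r[T1]=5 [OK]
17. LOAD T0 → mem=6 r[T0]=6 [LOAD]
18. CAS T0 → mem=7 r[T0]=6 [OK]
Log disagrees first at step 9.

step = 9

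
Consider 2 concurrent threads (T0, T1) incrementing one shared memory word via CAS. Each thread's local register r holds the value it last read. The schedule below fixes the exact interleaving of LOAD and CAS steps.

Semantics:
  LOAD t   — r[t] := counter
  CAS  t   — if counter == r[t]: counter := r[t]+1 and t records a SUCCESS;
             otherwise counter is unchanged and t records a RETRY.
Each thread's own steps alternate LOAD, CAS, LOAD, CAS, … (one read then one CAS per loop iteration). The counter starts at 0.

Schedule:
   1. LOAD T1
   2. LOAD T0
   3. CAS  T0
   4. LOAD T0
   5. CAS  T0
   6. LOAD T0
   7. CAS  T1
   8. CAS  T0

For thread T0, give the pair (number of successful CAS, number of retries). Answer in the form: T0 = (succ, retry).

   1) LOAD T1:  M=0  r_T1=0
   2) LOAD T0:  M=0  r_T0=0
   3) CAS  T0:  M=1  r_T0=0 ✓
   4) LOAD T0:  M=1  r_T0=1
   5) CAS  T0:  M=2  r_T0=1 ✓
   6) LOAD T0:  M=2  r_T0=2
   7) CAS  T1:  M=2  r_T1=0 ✗
   8) CAS  T0:  M=3  r_T0=2 ✓

T0 = (3, 0)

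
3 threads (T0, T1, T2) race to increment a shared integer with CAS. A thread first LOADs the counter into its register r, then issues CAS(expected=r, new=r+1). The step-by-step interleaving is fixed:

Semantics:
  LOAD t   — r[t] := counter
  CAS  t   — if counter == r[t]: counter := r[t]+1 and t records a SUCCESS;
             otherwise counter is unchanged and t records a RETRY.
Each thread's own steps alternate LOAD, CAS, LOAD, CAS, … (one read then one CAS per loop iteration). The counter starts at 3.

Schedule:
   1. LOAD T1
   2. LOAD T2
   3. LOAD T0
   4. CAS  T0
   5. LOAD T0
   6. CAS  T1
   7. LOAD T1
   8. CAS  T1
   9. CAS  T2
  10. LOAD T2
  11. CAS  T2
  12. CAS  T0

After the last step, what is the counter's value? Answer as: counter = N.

counter = 6

   1) LOAD T1:  M=3  r_T1=3
   2) LOAD T2:  M=3  r_T2=3
   3) LOAD T0:  M=3  r_T0=3
   4) CAS  T0:  M=4  r_T0=3 ✓
   5) LOAD T0:  M=4  r_T0=4
   6) CAS  T1:  M=4  r_T1=3 ✗
   7) LOAD T1:  M=4  r_T1=4
   8) CAS  T1:  M=5  r_T1=4 ✓
   9) CAS  T2:  M=5  r_T2=3 ✗
  10) LOAD T2:  M=5  r_T2=5
  11) CAS  T2:  M=6  r_T2=5 ✓
  12) CAS  T0:  M=6  r_T0=4 ✗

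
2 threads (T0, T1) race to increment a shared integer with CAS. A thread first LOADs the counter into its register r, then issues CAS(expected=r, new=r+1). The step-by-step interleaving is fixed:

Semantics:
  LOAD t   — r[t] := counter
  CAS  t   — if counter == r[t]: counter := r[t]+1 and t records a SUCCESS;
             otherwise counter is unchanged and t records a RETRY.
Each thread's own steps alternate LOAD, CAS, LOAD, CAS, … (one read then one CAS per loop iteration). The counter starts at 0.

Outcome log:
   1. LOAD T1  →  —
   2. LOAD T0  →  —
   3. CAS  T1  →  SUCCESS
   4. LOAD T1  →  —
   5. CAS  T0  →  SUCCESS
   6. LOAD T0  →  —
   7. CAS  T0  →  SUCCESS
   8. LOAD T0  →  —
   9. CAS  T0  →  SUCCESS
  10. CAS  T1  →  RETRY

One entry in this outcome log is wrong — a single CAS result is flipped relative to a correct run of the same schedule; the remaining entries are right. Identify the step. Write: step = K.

Correct run:
[1] T1.load  rd  (counter 0, T1.r 0)
[2] T0.load  rd  (counter 0, T0.r 0)
[3] T1.cas  hit  (counter 1, T1.r 0)
[4] T1.load  rd  (counter 1, T1.r 1)
[5] T0.cas  miss  (counter 1, T0.r 0)
[6] T0.load  rd  (counter 1, T0.r 1)
[7] T0.cas  hit  (counter 2, T0.r 1)
[8] T0.load  rd  (counter 2, T0.r 2)
[9] T0.cas  hit  (counter 3, T0.r 2)
[10] T1.cas  miss  (counter 3, T1.r 1)
Log disagrees first at step 5.

step = 5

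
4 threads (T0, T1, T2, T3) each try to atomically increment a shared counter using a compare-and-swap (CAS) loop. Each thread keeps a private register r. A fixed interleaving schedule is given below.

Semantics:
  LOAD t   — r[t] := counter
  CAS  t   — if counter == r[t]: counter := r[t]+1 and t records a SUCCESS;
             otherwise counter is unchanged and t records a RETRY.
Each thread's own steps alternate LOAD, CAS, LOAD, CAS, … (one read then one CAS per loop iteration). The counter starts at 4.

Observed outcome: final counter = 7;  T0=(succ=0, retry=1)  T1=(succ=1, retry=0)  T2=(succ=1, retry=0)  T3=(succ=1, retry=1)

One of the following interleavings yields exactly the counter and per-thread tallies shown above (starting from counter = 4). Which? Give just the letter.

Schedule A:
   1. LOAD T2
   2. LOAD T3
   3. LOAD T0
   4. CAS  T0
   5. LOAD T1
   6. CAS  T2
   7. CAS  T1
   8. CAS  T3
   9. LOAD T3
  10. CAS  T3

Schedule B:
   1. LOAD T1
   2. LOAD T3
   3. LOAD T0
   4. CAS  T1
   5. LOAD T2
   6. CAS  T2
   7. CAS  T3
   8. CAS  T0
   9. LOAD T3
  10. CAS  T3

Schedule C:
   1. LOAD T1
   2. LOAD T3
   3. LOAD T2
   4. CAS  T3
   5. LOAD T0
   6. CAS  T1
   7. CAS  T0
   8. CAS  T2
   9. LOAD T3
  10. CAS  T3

B

Simulating candidate B:
step 1: T1 LOAD ⇒ load; ctr=4 reg=4
step 2: T3 LOAD ⇒ load; ctr=4 reg=4
step 3: T0 LOAD ⇒ load; ctr=4 reg=4
step 4: T1 CAS ⇒ ok; ctr=5 reg=4
step 5: T2 LOAD ⇒ load; ctr=5 reg=5
step 6: T2 CAS ⇒ ok; ctr=6 reg=5
step 7: T3 CAS ⇒ retry; ctr=6 reg=4
step 8: T0 CAS ⇒ retry; ctr=6 reg=4
step 9: T3 LOAD ⇒ load; ctr=6 reg=6
step 10: T3 CAS ⇒ ok; ctr=7 reg=6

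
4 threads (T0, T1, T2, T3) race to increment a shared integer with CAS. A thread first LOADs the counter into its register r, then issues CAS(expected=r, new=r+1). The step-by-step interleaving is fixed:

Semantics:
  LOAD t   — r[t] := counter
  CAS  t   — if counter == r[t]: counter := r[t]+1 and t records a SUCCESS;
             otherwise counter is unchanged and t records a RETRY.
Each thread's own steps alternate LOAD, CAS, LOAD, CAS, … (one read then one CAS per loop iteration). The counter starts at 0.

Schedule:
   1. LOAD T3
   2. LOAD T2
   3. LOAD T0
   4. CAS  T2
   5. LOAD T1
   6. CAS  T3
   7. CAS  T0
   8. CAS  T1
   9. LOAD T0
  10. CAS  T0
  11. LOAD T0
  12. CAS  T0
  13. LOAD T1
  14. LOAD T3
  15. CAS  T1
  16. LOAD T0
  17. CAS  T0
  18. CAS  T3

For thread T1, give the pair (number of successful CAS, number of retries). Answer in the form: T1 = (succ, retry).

T1 = (2, 0)

T3 LOAD — after: cnt=0, r=0 — load
T2 LOAD — after: cnt=0, r=0 — load
T0 LOAD — after: cnt=0, r=0 — load
T2 CAS — after: cnt=1, r=0 — ok
T1 LOAD — after: cnt=1, r=1 — load
T3 CAS — after: cnt=1, r=0 — retry
T0 CAS — after: cnt=1, r=0 — retry
T1 CAS — after: cnt=2, r=1 — ok
T0 LOAD — after: cnt=2, r=2 — load
T0 CAS — after: cnt=3, r=2 — ok
T0 LOAD — after: cnt=3, r=3 — load
T0 CAS — after: cnt=4, r=3 — ok
T1 LOAD — after: cnt=4, r=4 — load
T3 LOAD — after: cnt=4, r=4 — load
T1 CAS — after: cnt=5, r=4 — ok
T0 LOAD — after: cnt=5, r=5 — load
T0 CAS — after: cnt=6, r=5 — ok
T3 CAS — after: cnt=6, r=4 — retry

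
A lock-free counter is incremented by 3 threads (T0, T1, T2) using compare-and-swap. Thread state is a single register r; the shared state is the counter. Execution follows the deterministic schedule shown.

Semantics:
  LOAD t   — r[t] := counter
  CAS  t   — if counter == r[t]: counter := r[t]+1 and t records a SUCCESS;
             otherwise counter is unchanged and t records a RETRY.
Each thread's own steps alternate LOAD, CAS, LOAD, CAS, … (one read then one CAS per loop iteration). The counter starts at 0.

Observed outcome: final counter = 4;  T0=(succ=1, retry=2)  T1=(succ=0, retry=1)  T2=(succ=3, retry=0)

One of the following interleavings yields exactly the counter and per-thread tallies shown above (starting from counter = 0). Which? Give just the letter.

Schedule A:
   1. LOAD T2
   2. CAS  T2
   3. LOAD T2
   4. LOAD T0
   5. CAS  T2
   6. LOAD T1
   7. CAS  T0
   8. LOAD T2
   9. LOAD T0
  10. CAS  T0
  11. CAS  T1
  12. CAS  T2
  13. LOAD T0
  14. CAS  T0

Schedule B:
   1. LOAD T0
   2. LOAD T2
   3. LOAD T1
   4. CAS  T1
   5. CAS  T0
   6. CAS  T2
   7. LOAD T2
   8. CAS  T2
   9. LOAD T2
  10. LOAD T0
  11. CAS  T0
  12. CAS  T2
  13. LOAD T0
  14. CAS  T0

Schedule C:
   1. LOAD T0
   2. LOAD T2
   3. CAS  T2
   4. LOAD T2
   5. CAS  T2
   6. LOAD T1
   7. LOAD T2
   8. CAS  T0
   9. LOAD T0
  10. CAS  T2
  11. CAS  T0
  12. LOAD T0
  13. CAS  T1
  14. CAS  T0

C

Run C:
   1) LOAD T0:  M=0  r_T0=0
   2) LOAD T2:  M=0  r_T2=0
   3) CAS  T2:  M=1  r_T2=0 ✓
   4) LOAD T2:  M=1  r_T2=1
   5) CAS  T2:  M=2  r_T2=1 ✓
   6) LOAD T1:  M=2  r_T1=2
   7) LOAD T2:  M=2  r_T2=2
   8) CAS  T0:  M=2  r_T0=0 ✗
   9) LOAD T0:  M=2  r_T0=2
  10) CAS  T2:  M=3  r_T2=2 ✓
  11) CAS  T0:  M=3  r_T0=2 ✗
  12) LOAD T0:  M=3  r_T0=3
  13) CAS  T1:  M=3  r_T1=2 ✗
  14) CAS  T0:  M=4  r_T0=3 ✓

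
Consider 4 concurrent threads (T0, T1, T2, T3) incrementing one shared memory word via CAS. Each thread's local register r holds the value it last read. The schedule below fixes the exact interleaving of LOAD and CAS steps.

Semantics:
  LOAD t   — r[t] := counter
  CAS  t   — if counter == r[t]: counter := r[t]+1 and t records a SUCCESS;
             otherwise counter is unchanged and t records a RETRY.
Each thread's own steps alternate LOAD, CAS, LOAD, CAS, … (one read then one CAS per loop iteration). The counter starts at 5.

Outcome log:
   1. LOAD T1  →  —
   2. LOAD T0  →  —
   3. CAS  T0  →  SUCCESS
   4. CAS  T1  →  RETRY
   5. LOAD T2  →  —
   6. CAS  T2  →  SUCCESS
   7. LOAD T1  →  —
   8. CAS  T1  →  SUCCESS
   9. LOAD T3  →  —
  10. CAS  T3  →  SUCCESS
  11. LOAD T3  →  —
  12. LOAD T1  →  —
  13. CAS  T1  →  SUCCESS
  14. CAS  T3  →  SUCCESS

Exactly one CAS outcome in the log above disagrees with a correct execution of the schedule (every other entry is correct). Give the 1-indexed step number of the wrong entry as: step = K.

step = 14

Re-executing:
T1 LOAD — after: cnt=5, r=5 — load
T0 LOAD — after: cnt=5, r=5 — load
T0 CAS — after: cnt=6, r=5 — ok
T1 CAS — after: cnt=6, r=5 — retry
T2 LOAD — after: cnt=6, r=6 — load
T2 CAS — after: cnt=7, r=6 — ok
T1 LOAD — after: cnt=7, r=7 — load
T1 CAS — after: cnt=8, r=7 — ok
T3 LOAD — after: cnt=8, r=8 — load
T3 CAS — after: cnt=9, r=8 — ok
T3 LOAD — after: cnt=9, r=9 — load
T1 LOAD — after: cnt=9, r=9 — load
T1 CAS — after: cnt=10, r=9 — ok
T3 CAS — after: cnt=10, r=9 — retry
Log disagrees first at step 14.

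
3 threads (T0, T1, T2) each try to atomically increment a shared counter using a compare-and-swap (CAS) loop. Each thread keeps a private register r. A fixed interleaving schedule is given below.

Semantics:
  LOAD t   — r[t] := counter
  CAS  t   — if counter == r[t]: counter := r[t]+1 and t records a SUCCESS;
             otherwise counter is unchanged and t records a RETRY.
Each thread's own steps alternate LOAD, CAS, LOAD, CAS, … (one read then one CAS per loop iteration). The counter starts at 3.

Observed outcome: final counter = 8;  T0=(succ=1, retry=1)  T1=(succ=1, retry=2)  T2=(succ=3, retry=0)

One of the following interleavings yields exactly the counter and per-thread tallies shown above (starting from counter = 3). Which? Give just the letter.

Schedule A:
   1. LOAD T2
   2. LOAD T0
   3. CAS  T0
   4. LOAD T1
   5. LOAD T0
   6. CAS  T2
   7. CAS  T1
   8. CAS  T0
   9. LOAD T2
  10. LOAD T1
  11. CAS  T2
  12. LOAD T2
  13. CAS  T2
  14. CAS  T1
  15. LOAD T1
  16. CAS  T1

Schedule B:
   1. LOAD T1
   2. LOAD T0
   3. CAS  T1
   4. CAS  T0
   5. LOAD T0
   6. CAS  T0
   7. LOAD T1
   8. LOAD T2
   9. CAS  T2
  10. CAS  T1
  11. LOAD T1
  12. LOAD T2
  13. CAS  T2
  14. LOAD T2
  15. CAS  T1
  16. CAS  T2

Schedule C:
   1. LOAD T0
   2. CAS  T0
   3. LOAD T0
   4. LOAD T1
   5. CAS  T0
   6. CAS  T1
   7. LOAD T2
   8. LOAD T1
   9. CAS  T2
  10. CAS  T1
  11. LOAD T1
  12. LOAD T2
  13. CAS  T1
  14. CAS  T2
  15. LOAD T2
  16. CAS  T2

B

Simulating candidate B:
1. LOAD T1 → mem=3 r[T1]=3 [LOAD]
2. LOAD T0 → mem=3 r[T0]=3 [LOAD]
3. CAS T1 → mem=4 r[T1]=3 [OK]
4. CAS T0 → mem=4 r[T0]=3 [RETRY]
5. LOAD T0 → mem=4 r[T0]=4 [LOAD]
6. CAS T0 → mem=5 r[T0]=4 [OK]
7. LOAD T1 → mem=5 r[T1]=5 [LOAD]
8. LOAD T2 → mem=5 r[T2]=5 [LOAD]
9. CAS T2 → mem=6 r[T2]=5 [OK]
10. CAS T1 → mem=6 r[T1]=5 [RETRY]
11. LOAD T1 → mem=6 r[T1]=6 [LOAD]
12. LOAD T2 → mem=6 r[T2]=6 [LOAD]
13. CAS T2 → mem=7 r[T2]=6 [OK]
14. LOAD T2 → mem=7 r[T2]=7 [LOAD]
15. CAS T1 → mem=7 r[T1]=6 [RETRY]
16. CAS T2 → mem=8 r[T2]=7 [OK]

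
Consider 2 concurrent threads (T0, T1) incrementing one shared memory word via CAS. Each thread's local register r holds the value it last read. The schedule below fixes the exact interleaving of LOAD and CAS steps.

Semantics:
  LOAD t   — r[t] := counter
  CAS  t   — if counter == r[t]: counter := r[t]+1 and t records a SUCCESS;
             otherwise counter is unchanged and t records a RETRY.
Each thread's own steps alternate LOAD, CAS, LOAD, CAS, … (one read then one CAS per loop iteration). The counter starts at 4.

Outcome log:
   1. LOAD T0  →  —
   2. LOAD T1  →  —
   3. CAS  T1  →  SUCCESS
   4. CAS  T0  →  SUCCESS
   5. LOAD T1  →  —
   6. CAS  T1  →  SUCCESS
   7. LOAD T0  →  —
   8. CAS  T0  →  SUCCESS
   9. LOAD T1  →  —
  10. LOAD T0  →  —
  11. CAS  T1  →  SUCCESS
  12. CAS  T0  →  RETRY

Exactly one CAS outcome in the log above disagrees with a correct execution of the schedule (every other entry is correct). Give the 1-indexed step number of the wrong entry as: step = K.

Correct run:
[1] T0.load  rd  (counter 4, T0.r 4)
[2] T1.load  rd  (counter 4, T1.r 4)
[3] T1.cas  hit  (counter 5, T1.r 4)
[4] T0.cas  miss  (counter 5, T0.r 4)
[5] T1.load  rd  (counter 5, T1.r 5)
[6] T1.cas  hit  (counter 6, T1.r 5)
[7] T0.load  rd  (counter 6, T0.r 6)
[8] T0.cas  hit  (counter 7, T0.r 6)
[9] T1.load  rd  (counter 7, T1.r 7)
[10] T0.load  rd  (counter 7, T0.r 7)
[11] T1.cas  hit  (counter 8, T1.r 7)
[12] T0.cas  miss  (counter 8, T0.r 7)
Log disagrees first at step 4.

step = 4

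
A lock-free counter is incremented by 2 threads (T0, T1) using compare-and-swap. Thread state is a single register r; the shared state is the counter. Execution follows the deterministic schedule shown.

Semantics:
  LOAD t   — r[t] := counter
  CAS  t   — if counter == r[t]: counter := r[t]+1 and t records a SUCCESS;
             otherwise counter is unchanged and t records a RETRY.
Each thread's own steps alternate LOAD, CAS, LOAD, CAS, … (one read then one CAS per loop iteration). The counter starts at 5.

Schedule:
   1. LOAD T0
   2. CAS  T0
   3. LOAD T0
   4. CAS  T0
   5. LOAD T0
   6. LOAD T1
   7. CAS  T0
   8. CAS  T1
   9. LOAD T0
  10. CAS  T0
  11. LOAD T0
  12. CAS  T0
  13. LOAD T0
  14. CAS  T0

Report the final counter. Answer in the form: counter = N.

[1] T0.load  rd  (counter 5, T0.r 5)
[2] T0.cas  hit  (counter 6, T0.r 5)
[3] T0.load  rd  (counter 6, T0.r 6)
[4] T0.cas  hit  (counter 7, T0.r 6)
[5] T0.load  rd  (counter 7, T0.r 7)
[6] T1.load  rd  (counter 7, T1.r 7)
[7] T0.cas  hit  (counter 8, T0.r 7)
[8] T1.cas  miss  (counter 8, T1.r 7)
[9] T0.load  rd  (counter 8, T0.r 8)
[10] T0.cas  hit  (counter 9, T0.r 8)
[11] T0.load  rd  (counter 9, T0.r 9)
[12] T0.cas  hit  (counter 10, T0.r 9)
[13] T0.load  rd  (counter 10, T0.r 10)
[14] T0.cas  hit  (counter 11, T0.r 10)

counter = 11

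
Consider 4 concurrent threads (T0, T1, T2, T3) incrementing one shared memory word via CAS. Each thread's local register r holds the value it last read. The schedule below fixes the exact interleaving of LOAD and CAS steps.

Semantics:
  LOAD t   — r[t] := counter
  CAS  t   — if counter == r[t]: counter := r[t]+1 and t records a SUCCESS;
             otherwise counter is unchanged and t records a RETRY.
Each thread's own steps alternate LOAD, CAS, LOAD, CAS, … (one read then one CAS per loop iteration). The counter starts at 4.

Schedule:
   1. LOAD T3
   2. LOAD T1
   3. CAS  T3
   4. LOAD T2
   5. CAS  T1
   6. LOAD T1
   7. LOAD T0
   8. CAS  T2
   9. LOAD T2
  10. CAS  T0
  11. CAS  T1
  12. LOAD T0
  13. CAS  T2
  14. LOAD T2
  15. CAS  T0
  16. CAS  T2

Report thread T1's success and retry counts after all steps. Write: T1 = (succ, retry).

1. LOAD T3 → mem=4 r[T3]=4 [LOAD]
2. LOAD T1 → mem=4 r[T1]=4 [LOAD]
3. CAS T3 → mem=5 r[T3]=4 [OK]
4. LOAD T2 → mem=5 r[T2]=5 [LOAD]
5. CAS T1 → mem=5 r[T1]=4 [RETRY]
6. LOAD T1 → mem=5 r[T1]=5 [LOAD]
7. LOAD T0 → mem=5 r[T0]=5 [LOAD]
8. CAS T2 → mem=6 r[T2]=5 [OK]
9. LOAD T2 → mem=6 r[T2]=6 [LOAD]
10. CAS T0 → mem=6 r[T0]=5 [RETRY]
11. CAS T1 → mem=6 r[T1]=5 [RETRY]
12. LOAD T0 → mem=6 r[T0]=6 [LOAD]
13. CAS T2 → mem=7 r[T2]=6 [OK]
14. LOAD T2 → mem=7 r[T2]=7 [LOAD]
15. CAS T0 → mem=7 r[T0]=6 [RETRY]
16. CAS T2 → mem=8 r[T2]=7 [OK]

T1 = (0, 2)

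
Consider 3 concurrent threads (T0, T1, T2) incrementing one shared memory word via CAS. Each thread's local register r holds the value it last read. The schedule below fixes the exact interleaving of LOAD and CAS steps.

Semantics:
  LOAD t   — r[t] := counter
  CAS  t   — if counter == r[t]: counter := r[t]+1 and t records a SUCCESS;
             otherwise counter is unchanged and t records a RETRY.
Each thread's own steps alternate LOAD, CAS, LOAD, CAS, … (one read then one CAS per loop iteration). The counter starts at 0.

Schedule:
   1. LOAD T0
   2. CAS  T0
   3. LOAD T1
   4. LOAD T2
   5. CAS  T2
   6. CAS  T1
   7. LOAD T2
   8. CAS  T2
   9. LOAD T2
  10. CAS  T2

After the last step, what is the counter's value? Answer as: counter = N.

#1 T0 reads 0
#2 T0 CAS(0→1) writes; counter now 1
#3 T1 reads 1
#4 T2 reads 1
#5 T2 CAS(1→2) writes; counter now 2
#6 T1 CAS(1→2) fails; counter now 2
#7 T2 reads 2
#8 T2 CAS(2→3) writes; counter now 3
#9 T2 reads 3
#10 T2 CAS(3→4) writes; counter now 4

counter = 4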